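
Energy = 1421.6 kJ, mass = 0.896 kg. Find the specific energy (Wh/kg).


Convert: E = 1421.6 kJ = 394.89 Wh
ED = E / m = 394.89 / 0.896 = 440.7 Wh/kg

440.7 Wh/kg


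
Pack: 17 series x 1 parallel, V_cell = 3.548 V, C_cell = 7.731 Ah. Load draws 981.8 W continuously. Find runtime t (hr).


Step 1: E_pack = Ns * V_cell * Np * C_cell = 17 * 3.548 * 1 * 7.731 = 466.3 Wh
Step 2: t = E_pack / P = 466.3 / 981.8 = 0.4749 hr

0.4749 hr


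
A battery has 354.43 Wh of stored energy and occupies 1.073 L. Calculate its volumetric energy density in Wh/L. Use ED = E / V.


ED = E / V = 354.43 / 1.073 = 330.3 Wh/L

330.3 Wh/L


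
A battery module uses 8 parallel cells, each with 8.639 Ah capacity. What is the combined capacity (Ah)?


C_total = 8 * 8.639 = 69.112 Ah

69.112 Ah


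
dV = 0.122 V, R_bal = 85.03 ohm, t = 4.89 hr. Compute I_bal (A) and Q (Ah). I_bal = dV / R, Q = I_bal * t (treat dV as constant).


I_bal = dV / R = 0.122 / 85.03 = 0.0014348 A
Q = I_bal * t = 0.0014348 * 4.89 = 0.007016 Ah

I=0.0014348 A, Q=0.007016 Ah


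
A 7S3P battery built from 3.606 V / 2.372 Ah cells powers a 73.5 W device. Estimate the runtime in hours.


Step 1: E_pack = Ns * V_cell * Np * C_cell = 7 * 3.606 * 3 * 2.372 = 179.62 Wh
Step 2: t = E_pack / P = 179.62 / 73.5 = 2.444 hr

2.444 hr


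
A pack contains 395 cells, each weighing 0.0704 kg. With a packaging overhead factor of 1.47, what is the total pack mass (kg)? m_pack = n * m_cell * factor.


Cell mass sum = 395 * 0.0704 = 27.808 kg
With overhead 1.47: m_pack = 27.808 * 1.47 = 40.88 kg

40.88 kg


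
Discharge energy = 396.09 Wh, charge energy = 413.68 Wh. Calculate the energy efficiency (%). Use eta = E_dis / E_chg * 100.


eta_e = E_dis / E_chg * 100 = 396.09 / 413.68 * 100 = 95.75%

95.75%


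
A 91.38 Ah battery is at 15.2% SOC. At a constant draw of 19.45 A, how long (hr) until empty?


Step 1: remaining = SOC/100 * C_total = 15.2/100 * 91.38 = 13.89 Ah
Step 2: t = remaining / I = 13.89 / 19.45 = 0.7141 hr

0.7141 hr


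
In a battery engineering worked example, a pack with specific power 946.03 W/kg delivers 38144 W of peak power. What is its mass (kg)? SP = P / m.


m = P / SP = 38144 / 946.03 = 40.32 kg

40.32 kg


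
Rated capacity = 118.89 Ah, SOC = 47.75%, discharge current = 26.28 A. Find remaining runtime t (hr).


Step 1: remaining = SOC/100 * C_total = 47.75/100 * 118.89 = 56.77 Ah
Step 2: t = remaining / I = 56.77 / 26.28 = 2.160 hr

2.160 hr


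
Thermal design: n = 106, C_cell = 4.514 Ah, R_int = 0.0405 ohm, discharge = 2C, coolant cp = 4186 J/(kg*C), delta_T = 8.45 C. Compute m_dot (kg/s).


Step 1: I = 2 * 4.514 = 9.028 A
Step 2: Q_cell = I^2 * R = 9.028^2 * 0.0405 = 3.3009 W
Step 3: Q_total = 106 * 3.3009 = 349.9 W
Step 4: m_dot = Q_total / (cp * dT) = 349.9 / (4186 * 8.45) = 0.009892 kg/s

0.009892 kg/s


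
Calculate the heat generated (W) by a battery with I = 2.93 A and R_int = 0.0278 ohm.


I^2 = 8.5849
Q = 8.5849 * 0.0278 = 0.2387 W

0.2387 W


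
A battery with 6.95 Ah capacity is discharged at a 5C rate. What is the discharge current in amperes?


I = C_rate * capacity = 5 * 6.95 = 34.75 A

34.75 A


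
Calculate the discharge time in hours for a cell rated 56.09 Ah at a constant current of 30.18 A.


Runtime = 56.09 Ah / 30.18 A = 1.859 hr

1.859 hr


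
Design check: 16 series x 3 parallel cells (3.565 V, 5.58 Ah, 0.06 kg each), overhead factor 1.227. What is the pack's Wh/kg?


Step 1: V_pack = 16 * 3.565 = 57.04 V
Step 2: C_pack = 3 * 5.58 = 16.74 Ah
Step 3: E_pack = V_pack * C_pack = 57.04 * 16.74 = 954.85 Wh
Step 4: m_pack = 16 * 3 * 0.06 * 1.227 = 3.5338 kg
Step 5: ED = E_pack / m_pack = 954.85 / 3.5338 = 270.2 Wh/kg

270.2 Wh/kg


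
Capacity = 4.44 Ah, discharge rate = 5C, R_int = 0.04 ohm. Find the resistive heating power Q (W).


Step 1: I = C_rate * capacity = 5 * 4.44 = 22.2 A
Step 2: Q = I^2 * R = 22.2^2 * 0.04 = 492.84 * 0.04 = 19.71 W

19.71 W


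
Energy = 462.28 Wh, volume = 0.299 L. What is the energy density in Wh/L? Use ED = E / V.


ED = E / V = 462.28 / 0.299 = 1546 Wh/L

1546 Wh/L


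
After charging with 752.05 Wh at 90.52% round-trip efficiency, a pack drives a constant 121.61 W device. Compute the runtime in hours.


Step 1: E_discharge = eta/100 * E_charge = 90.52/100 * 752.05 = 680.76 Wh
Step 2: t = E_discharge / P = 680.76 / 121.61 = 5.598 hr

5.598 hr


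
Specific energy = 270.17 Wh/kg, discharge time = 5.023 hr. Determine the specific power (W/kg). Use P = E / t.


Specific power = 270.17 Wh/kg / 5.023 hr = 53.79 W/kg

53.79 W/kg


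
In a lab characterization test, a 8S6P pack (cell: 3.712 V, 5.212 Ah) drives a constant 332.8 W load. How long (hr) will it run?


Step 1: E_pack = Ns * V_cell * Np * C_cell = 8 * 3.712 * 6 * 5.212 = 928.65 Wh
Step 2: t = E_pack / P = 928.65 / 332.8 = 2.790 hr

2.790 hr


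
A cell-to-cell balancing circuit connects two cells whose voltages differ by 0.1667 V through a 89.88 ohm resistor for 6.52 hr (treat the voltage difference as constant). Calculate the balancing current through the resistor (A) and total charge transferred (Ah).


I_bal = dV / R = 0.1667 / 89.88 = 0.0018547 A
Q = I_bal * t = 0.0018547 * 6.52 = 0.01209 Ah

I=0.0018547 A, Q=0.01209 Ah


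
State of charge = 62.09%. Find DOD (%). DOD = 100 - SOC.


DOD = 100 - SOC = 100 - 62.09 = 37.91%

37.91%


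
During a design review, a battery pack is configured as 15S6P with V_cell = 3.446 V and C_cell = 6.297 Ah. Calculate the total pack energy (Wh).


V_pack = 15 * 3.446 = 51.69 V
C_pack = 6 * 6.297 = 37.782 Ah
E = V_pack * C_pack = 51.69 * 37.782 = 1953 Wh

1953 Wh


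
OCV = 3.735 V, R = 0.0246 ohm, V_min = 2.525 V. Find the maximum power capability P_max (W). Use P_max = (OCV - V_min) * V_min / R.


dV = OCV - V_min = 1.21 V (so I_max = dV / R)
P_max = dV * V_min / R = 1.21 * 2.525 / 0.0246 = 124.2 W

124.2 W


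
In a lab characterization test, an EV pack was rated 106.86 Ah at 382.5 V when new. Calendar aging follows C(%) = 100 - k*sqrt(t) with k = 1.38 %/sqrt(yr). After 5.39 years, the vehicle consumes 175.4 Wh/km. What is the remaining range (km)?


Step 1: capacity retention = 100 - 1.38 * sqrt(5.39) = 100 - 1.38 * 2.3216 = 96.796%
Step 2: C_now = 106.86 * 96.796/100 = 103.44 Ah
Step 3: E_pack = V * C_now = 382.5 * 103.44 = 39566 Wh
Step 4: range = E_pack / consumption = 39566 / 175.4 = 225.6 km

225.6 km


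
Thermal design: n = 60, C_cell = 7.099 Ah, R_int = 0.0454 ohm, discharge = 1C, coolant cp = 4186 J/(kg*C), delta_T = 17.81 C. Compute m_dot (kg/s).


Step 1: I = 1 * 7.099 = 7.099 A
Step 2: Q_cell = I^2 * R = 7.099^2 * 0.0454 = 2.288 W
Step 3: Q_total = 60 * 2.288 = 137.28 W
Step 4: m_dot = Q_total / (cp * dT) = 137.28 / (4186 * 17.81) = 0.001841 kg/s

0.001841 kg/s


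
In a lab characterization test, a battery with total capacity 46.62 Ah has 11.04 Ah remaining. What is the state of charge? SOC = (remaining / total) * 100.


SOC% = 11.04 / 46.62 * 100 = 23.68%

23.68%


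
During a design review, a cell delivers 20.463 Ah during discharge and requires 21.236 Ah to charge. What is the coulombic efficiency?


Coulombic efficiency = 20.463/21.236 * 100% = 96.36%

96.36%


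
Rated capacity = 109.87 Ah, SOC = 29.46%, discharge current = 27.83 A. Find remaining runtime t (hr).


Step 1: remaining = SOC/100 * C_total = 29.46/100 * 109.87 = 32.368 Ah
Step 2: t = remaining / I = 32.368 / 27.83 = 1.163 hr

1.163 hr


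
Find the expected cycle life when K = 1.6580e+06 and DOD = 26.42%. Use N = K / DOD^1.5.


Step 1: DOD^1.5 = 26.42^1.5 = 135.8
Step 2: N = 1.6580e+06 / 135.8 = 12210 cycles

12210 cycles


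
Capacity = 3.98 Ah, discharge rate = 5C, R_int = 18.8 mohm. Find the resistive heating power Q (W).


Convert: R = 18.8 mohm = 0.0188 ohm
Step 1: I = C_rate * capacity = 5 * 3.98 = 19.9 A
Step 2: Q = I^2 * R = 19.9^2 * 0.0188 = 396.01 * 0.0188 = 7.445 W

7.445 W


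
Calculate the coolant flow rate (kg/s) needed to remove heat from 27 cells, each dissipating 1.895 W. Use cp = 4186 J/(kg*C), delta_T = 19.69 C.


Step 1: Total heat Q = 27 * 1.895 W = 51.165 W
Step 2: denom = cp * dT = 4186 * 19.69 = 82422
Step 3: m_dot = 51.165 / 82422 = 6.208e-04 kg/s

6.208e-04 kg/s


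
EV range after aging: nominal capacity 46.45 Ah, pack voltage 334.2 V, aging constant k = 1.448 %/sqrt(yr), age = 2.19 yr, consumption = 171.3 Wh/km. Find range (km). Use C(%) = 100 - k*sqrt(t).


Step 1: capacity retention = 100 - 1.448 * sqrt(2.19) = 100 - 1.448 * 1.4799 = 97.857%
Step 2: C_now = 46.45 * 97.857/100 = 45.455 Ah
Step 3: E_pack = V * C_now = 334.2 * 45.455 = 15191 Wh
Step 4: range = E_pack / consumption = 15191 / 171.3 = 88.68 km

88.68 km


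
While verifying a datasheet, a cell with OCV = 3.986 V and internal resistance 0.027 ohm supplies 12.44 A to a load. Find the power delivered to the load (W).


Step 1: V_terminal = OCV - I*R = 3.986 - 12.44 * 0.027 = 3.6501 V
Step 2: P_out = V_terminal * I = 3.6501 * 12.44 = 45.41 W

45.41 W


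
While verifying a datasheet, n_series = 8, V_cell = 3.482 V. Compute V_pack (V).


With 8 cells in series at 3.482 V each, V_pack = 27.856 V

27.856 V


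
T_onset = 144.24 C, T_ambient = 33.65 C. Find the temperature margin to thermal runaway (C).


margin = T_onset - T_ambient = 144.24 - 33.65 = 110.59 C

110.59 C


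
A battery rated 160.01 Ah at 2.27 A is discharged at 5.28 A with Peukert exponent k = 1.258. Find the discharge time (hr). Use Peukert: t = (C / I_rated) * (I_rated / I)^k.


t_rated = C / I_rated = 160.01 / 2.27 = 70.489 hr
(I_rated/I)^k = (0.42992)^1.258 = 0.34578
t = t_rated * (I_rated/I)^k = 70.489 * 0.34578 = 24.37 hr

24.37 hr


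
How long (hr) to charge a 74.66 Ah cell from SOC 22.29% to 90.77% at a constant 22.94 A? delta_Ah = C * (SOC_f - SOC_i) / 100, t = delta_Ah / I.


Step 1: dSOC = 90.77% - 22.29% = 68.48%
Step 2: delta_Ah = 74.66 * 68.48 / 100 = 51.127 Ah
Step 3: t = 51.127 / 22.94 = 2.229 hr

2.229 hr


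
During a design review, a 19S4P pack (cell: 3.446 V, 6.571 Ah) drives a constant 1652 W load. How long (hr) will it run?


Step 1: E_pack = Ns * V_cell * Np * C_cell = 19 * 3.446 * 4 * 6.571 = 1720.9 Wh
Step 2: t = E_pack / P = 1720.9 / 1652 = 1.042 hr

1.042 hr


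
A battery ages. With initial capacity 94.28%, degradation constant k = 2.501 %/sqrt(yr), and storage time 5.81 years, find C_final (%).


Step 1: sqrt(5.81 yr) = 2.4104
Step 2: drop = 2.501 * 2.4104 = 6.0284
Step 3: C_final = 94.28 - 6.0284 = 88.25%

88.25%


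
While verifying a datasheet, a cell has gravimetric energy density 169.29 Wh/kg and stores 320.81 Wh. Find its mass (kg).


m = E / ED = 320.81 / 169.29 = 1.895 kg

1.895 kg


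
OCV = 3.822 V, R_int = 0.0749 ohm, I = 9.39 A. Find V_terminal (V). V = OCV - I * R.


V = OCV - I*R = 3.822 - 9.39 * 0.0749 = 3.119 V

3.119 V


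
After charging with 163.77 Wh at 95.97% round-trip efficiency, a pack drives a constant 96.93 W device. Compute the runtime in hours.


Step 1: E_discharge = eta/100 * E_charge = 95.97/100 * 163.77 = 157.17 Wh
Step 2: t = E_discharge / P = 157.17 / 96.93 = 1.621 hr

1.621 hr


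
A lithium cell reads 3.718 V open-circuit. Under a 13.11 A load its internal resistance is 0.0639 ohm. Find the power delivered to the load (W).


Step 1: V_terminal = OCV - I*R = 3.718 - 13.11 * 0.0639 = 2.8803 V
Step 2: P_out = V_terminal * I = 2.8803 * 13.11 = 37.76 W

37.76 W


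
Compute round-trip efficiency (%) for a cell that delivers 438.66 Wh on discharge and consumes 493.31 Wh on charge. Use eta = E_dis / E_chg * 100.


eta_e = E_dis / E_chg * 100 = 438.66 / 493.31 * 100 = 88.92%

88.92%


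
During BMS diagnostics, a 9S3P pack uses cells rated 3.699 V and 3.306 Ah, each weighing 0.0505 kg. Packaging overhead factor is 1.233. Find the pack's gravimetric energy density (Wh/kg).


Step 1: V_pack = 9 * 3.699 = 33.291 V
Step 2: C_pack = 3 * 3.306 = 9.918 Ah
Step 3: E_pack = V_pack * C_pack = 33.291 * 9.918 = 330.18 Wh
Step 4: m_pack = 9 * 3 * 0.0505 * 1.233 = 1.6812 kg
Step 5: ED = E_pack / m_pack = 330.18 / 1.6812 = 196.4 Wh/kg

196.4 Wh/kg


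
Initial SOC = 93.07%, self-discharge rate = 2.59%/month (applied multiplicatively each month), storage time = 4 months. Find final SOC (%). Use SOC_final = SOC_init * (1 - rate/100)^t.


Monthly retention factor = 1 - 2.59/100 = 0.9741
Over 4 months: factor^4 = 0.90036
SOC_final = 93.07 * 0.90036 = 83.80%

83.80%


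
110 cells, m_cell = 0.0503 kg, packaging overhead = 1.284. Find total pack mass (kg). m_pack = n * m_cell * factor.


m_pack = n * m_cell * overhead = 110 * 0.0503 * 1.284 = 7.104 kg

7.104 kg


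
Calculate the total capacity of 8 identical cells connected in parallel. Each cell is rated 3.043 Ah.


C_total = 8 * 3.043 = 24.344 Ah

24.344 Ah


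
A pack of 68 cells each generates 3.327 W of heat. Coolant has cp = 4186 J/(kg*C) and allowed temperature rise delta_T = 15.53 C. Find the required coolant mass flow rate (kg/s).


Step 1: Total heat Q = 68 * 3.327 W = 226.24 W
Step 2: denom = cp * dT = 4186 * 15.53 = 65009
Step 3: m_dot = 226.24 / 65009 = 0.003480 kg/s

0.003480 kg/s


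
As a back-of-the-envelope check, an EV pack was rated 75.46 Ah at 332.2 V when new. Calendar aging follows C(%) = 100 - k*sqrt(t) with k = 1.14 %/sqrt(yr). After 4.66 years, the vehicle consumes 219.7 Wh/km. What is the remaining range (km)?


Step 1: capacity retention = 100 - 1.14 * sqrt(4.66) = 100 - 1.14 * 2.1587 = 97.539%
Step 2: C_now = 75.46 * 97.539/100 = 73.603 Ah
Step 3: E_pack = V * C_now = 332.2 * 73.603 = 24451 Wh
Step 4: range = E_pack / consumption = 24451 / 219.7 = 111.3 km

111.3 km


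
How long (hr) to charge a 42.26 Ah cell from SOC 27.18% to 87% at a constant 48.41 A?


Step 1: dSOC = 87% - 27.18% = 59.82%
Step 2: delta_Ah = 42.26 * 59.82 / 100 = 25.28 Ah
Step 3: t = 25.28 / 48.41 = 0.5222 hr

0.5222 hr


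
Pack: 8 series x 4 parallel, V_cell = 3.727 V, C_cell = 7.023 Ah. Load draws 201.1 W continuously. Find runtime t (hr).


Step 1: E_pack = Ns * V_cell * Np * C_cell = 8 * 3.727 * 4 * 7.023 = 837.59 Wh
Step 2: t = E_pack / P = 837.59 / 201.1 = 4.165 hr

4.165 hr


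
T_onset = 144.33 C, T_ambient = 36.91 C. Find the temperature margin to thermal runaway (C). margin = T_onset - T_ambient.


margin = T_onset - T_ambient = 144.33 - 36.91 = 107.42 C

107.42 C


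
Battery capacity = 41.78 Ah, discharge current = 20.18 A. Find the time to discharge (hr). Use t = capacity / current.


Runtime = 41.78 Ah / 20.18 A = 2.070 hr

2.070 hr


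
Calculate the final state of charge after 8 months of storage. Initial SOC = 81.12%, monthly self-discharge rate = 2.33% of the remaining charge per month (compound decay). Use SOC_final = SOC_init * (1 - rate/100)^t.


Monthly retention factor = 1 - 2.33/100 = 0.9767
Over 8 months: factor^8 = 0.82811
SOC_final = 81.12 * 0.82811 = 67.18%

67.18%


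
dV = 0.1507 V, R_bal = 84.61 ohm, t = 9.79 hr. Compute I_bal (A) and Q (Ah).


First, Ohm's law: I_bal = 0.1507 V / 84.61 ohm = 0.0017811 A
Then Q = I * t = 0.0017811 A * 9.79 hr = 0.01744 Ah

I=0.0017811 A, Q=0.01744 Ah


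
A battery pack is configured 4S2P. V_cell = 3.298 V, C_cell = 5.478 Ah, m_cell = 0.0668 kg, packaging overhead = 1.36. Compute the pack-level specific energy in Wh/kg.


Step 1: V_pack = 4 * 3.298 = 13.192 V
Step 2: C_pack = 2 * 5.478 = 10.956 Ah
Step 3: E_pack = V_pack * C_pack = 13.192 * 10.956 = 144.53 Wh
Step 4: m_pack = 4 * 2 * 0.0668 * 1.36 = 0.72678 kg
Step 5: ED = E_pack / m_pack = 144.53 / 0.72678 = 198.9 Wh/kg

198.9 Wh/kg


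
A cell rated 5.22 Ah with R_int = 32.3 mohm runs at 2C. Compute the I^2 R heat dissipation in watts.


Convert: R = 32.3 mohm = 0.0323 ohm
Step 1: I = C_rate * capacity = 2 * 5.22 = 10.44 A
Step 2: Q = I^2 * R = 10.44^2 * 0.0323 = 108.99 * 0.0323 = 3.520 W

3.520 W


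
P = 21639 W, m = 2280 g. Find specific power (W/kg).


Convert: m = 2280 g = 2.28 kg
SP = P / m = 21639 / 2.28 = 9491 W/kg

9491 W/kg


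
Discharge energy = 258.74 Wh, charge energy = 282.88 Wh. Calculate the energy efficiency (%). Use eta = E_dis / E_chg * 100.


eta_e = E_dis / E_chg * 100 = 258.74 / 282.88 * 100 = 91.47%

91.47%


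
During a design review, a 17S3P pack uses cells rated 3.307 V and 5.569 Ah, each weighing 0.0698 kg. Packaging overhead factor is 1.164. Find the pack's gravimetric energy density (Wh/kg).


Step 1: V_pack = 17 * 3.307 = 56.219 V
Step 2: C_pack = 3 * 5.569 = 16.707 Ah
Step 3: E_pack = V_pack * C_pack = 56.219 * 16.707 = 939.25 Wh
Step 4: m_pack = 17 * 3 * 0.0698 * 1.164 = 4.1436 kg
Step 5: ED = E_pack / m_pack = 939.25 / 4.1436 = 226.7 Wh/kg

226.7 Wh/kg


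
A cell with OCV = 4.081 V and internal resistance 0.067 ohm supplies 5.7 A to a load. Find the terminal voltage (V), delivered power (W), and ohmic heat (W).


Step 1: V_terminal = OCV - I*R = 4.081 - 5.7 * 0.067 = 3.6991 V
Step 2: P_out = V_terminal * I = 3.6991 * 5.7 = 21.08 W
Step 3: Q = I^2 * R = 5.7^2 * 0.067 = 2.177 W

V=3.6991 V, P=21.08 W, Q=2.177 W


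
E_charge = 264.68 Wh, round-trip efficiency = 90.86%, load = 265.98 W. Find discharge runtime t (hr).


Step 1: E_discharge = eta/100 * E_charge = 90.86/100 * 264.68 = 240.49 Wh
Step 2: t = E_discharge / P = 240.49 / 265.98 = 0.9042 hr

0.9042 hr


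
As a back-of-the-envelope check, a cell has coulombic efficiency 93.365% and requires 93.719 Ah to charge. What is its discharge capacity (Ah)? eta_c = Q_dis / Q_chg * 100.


Q_dis = eta/100 * Q_chg = 93.365/100 * 93.719 = 87.50 Ah

87.50 Ah


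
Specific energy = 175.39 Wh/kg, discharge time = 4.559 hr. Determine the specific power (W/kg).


P_specific = E / t = 175.39 / 4.559 = 38.47 W/kg

38.47 W/kg


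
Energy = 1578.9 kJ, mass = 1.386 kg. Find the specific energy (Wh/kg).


Convert: E = 1578.9 kJ = 438.58 Wh
ED = E / m = 438.58 / 1.386 = 316.4 Wh/kg

316.4 Wh/kg


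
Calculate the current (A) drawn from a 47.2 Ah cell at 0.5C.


I = C_rate * capacity = 0.5 * 47.2 = 23.6 A

23.6 A


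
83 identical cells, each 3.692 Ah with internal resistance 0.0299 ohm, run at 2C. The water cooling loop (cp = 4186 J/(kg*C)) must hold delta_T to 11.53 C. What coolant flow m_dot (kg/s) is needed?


Step 1: I = 2 * 3.692 = 7.384 A
Step 2: Q_cell = I^2 * R = 7.384^2 * 0.0299 = 1.6303 W
Step 3: Q_total = 83 * 1.6303 = 135.31 W
Step 4: m_dot = Q_total / (cp * dT) = 135.31 / (4186 * 11.53) = 0.002804 kg/s

0.002804 kg/s


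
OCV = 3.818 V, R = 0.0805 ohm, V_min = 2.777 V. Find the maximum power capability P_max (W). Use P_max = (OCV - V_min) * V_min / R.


P_max = (OCV - V_min) * V_min / R = (3.818 - 2.777) * 2.777 / 0.0805 = 1.041 * 2.777 / 0.0805 = 35.91 W

35.91 W


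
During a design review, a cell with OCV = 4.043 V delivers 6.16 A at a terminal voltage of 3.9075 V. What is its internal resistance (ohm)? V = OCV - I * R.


R = (OCV - V) / I = (4.043 - 3.9075) / 6.16 = 0.02200 ohm

0.02200 ohm


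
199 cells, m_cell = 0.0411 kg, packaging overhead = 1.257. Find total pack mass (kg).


Cell mass sum = 199 * 0.0411 = 8.1789 kg
With overhead 1.257: m_pack = 8.1789 * 1.257 = 10.28 kg

10.28 kg


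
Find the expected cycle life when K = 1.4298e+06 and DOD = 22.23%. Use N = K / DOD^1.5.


Step 1: DOD^1.5 = 22.23^1.5 = 104.81
Step 2: N = 1.4298e+06 / 104.81 = 13640 cycles

13640 cycles


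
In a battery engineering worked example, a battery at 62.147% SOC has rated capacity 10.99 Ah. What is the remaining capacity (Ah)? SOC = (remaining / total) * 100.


remaining = SOC / 100 * total = 62.147 / 100 * 10.99 = 6.830 Ah

6.830 Ah


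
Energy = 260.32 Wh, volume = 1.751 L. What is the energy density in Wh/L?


Volumetric ED = 260.32 Wh / 1.751 L = 148.7 Wh/L

148.7 Wh/L


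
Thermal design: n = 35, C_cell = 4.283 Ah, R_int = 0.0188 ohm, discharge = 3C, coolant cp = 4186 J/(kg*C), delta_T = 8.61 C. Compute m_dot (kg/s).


Step 1: I = 3 * 4.283 = 12.849 A
Step 2: Q_cell = I^2 * R = 12.849^2 * 0.0188 = 3.1038 W
Step 3: Q_total = 35 * 3.1038 = 108.63 W
Step 4: m_dot = Q_total / (cp * dT) = 108.63 / (4186 * 8.61) = 0.003014 kg/s

0.003014 kg/s


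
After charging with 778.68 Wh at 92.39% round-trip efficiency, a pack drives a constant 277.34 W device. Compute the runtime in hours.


Step 1: E_discharge = eta/100 * E_charge = 92.39/100 * 778.68 = 719.42 Wh
Step 2: t = E_discharge / P = 719.42 / 277.34 = 2.594 hr

2.594 hr


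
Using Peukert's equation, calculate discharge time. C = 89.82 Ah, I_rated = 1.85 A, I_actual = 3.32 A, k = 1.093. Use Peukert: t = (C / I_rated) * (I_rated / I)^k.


t_rated = C / I_rated = 89.82 / 1.85 = 48.551 hr
(I_rated/I)^k = (0.55723)^1.093 = 0.52773
t = t_rated * (I_rated/I)^k = 48.551 * 0.52773 = 25.62 hr

25.62 hr


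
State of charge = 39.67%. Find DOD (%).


DOD = 100 - SOC = 100 - 39.67 = 60.33%

60.33%


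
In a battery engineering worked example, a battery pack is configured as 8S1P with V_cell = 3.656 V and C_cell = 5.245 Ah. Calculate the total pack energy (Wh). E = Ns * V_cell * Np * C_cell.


E = Ns * Vcell * Np * Ccell = 8 * 3.656 * 1 * 5.245 = 153.4 Wh

153.4 Wh


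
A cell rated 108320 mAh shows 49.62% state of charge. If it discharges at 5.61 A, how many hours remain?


Convert: C_total = 108320 mAh = 108.32 Ah
Step 1: remaining = SOC/100 * C_total = 49.62/100 * 108.32 = 53.748 Ah
Step 2: t = remaining / I = 53.748 / 5.61 = 9.581 hr

9.581 hr


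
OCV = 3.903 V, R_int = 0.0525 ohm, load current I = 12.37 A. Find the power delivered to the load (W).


Step 1: V_terminal = OCV - I*R = 3.903 - 12.37 * 0.0525 = 3.2536 V
Step 2: P_out = V_terminal * I = 3.2536 * 12.37 = 40.25 W

40.25 W


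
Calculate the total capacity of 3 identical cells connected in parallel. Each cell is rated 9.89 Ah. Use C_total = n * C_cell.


C_total = 3 * 9.89 = 29.67 Ah

29.67 Ah


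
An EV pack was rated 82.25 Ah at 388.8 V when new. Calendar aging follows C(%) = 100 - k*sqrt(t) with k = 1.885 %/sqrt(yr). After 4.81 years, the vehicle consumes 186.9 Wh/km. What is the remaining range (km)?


Step 1: capacity retention = 100 - 1.885 * sqrt(4.81) = 100 - 1.885 * 2.1932 = 95.866%
Step 2: C_now = 82.25 * 95.866/100 = 78.85 Ah
Step 3: E_pack = V * C_now = 388.8 * 78.85 = 30657 Wh
Step 4: range = E_pack / consumption = 30657 / 186.9 = 164.0 km

164.0 km


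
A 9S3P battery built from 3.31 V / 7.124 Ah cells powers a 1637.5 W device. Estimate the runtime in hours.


Step 1: E_pack = Ns * V_cell * Np * C_cell = 9 * 3.31 * 3 * 7.124 = 636.67 Wh
Step 2: t = E_pack / P = 636.67 / 1637.5 = 0.3888 hr

0.3888 hr


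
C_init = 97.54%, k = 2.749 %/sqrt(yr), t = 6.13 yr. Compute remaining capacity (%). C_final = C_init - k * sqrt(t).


sqrt(t) = sqrt(6.13) = 2.4759
C_final = 97.54 - 2.749 * 2.4759 = 90.73%

90.73%


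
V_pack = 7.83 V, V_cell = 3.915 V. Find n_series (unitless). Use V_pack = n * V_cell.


n = V_pack / V_cell = 7.83 / 3.915 = 2

2


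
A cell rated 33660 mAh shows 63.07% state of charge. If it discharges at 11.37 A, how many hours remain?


Convert: C_total = 33660 mAh = 33.66 Ah
Step 1: remaining = SOC/100 * C_total = 63.07/100 * 33.66 = 21.229 Ah
Step 2: t = remaining / I = 21.229 / 11.37 = 1.867 hr

1.867 hr


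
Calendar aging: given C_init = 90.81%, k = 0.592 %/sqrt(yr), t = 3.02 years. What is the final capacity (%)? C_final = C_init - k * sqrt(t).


sqrt(t) = sqrt(3.02) = 1.7378
C_final = 90.81 - 0.592 * 1.7378 = 89.78%

89.78%


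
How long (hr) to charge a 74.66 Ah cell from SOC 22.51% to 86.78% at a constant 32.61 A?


delta_Ah = 74.66 * (86.78 - 22.51) / 100 = 47.984 Ah
t = delta_Ah / I = 47.984 / 32.61 = 1.471 hr

1.471 hr


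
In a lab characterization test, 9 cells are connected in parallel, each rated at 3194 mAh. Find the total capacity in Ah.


Convert: C_cell = 3194 mAh = 3.194 Ah
C_total = 9 * 3.194 = 28.746 Ah

28.746 Ah


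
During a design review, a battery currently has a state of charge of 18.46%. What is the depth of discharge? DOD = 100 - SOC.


Complement of SOC: DOD = 100% - 18.46% = 81.54%

81.54%


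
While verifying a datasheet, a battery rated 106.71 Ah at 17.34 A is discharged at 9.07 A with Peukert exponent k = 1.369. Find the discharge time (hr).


t_rated = C / I_rated = 106.71 / 17.34 = 6.154 hr
(I_rated/I)^k = (1.9118)^1.369 = 2.4283
t = t_rated * (I_rated/I)^k = 6.154 * 2.4283 = 14.94 hr

14.94 hr


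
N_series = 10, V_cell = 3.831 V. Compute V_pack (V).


V_pack = n * V_cell = 10 * 3.831 = 38.31 V

38.31 V


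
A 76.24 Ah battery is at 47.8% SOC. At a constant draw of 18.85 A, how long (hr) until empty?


Step 1: remaining = SOC/100 * C_total = 47.8/100 * 76.24 = 36.443 Ah
Step 2: t = remaining / I = 36.443 / 18.85 = 1.933 hr

1.933 hr


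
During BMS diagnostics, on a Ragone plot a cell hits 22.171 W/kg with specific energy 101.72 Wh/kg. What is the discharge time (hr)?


t = E / P = 101.72 / 22.171 = 4.588 hr

4.588 hr


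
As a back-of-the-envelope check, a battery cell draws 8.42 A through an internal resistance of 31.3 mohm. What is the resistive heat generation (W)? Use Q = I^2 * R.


Convert: R = 31.3 mohm = 0.0313 ohm
Q = I^2 * R = 8.42^2 * 0.0313 = 2.219 W

2.219 W


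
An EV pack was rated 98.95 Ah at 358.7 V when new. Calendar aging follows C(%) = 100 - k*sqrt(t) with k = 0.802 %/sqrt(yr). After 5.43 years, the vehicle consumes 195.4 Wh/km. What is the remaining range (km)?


Step 1: capacity retention = 100 - 0.802 * sqrt(5.43) = 100 - 0.802 * 2.3302 = 98.131%
Step 2: C_now = 98.95 * 98.131/100 = 97.101 Ah
Step 3: E_pack = V * C_now = 358.7 * 97.101 = 34830 Wh
Step 4: range = E_pack / consumption = 34830 / 195.4 = 178.2 km

178.2 km


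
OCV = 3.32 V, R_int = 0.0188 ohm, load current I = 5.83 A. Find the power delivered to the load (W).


Step 1: V_terminal = OCV - I*R = 3.32 - 5.83 * 0.0188 = 3.2104 V
Step 2: P_out = V_terminal * I = 3.2104 * 5.83 = 18.72 W

18.72 W


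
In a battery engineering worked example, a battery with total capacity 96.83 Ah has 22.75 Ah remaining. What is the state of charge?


SOC% = 22.75 / 96.83 * 100 = 23.49%

23.49%


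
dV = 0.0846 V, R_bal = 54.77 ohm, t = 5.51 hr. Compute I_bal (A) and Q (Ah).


I_bal = dV / R = 0.0846 / 54.77 = 0.0015446 A
Q = I_bal * t = 0.0015446 * 5.51 = 0.008511 Ah

I=0.0015446 A, Q=0.008511 Ah


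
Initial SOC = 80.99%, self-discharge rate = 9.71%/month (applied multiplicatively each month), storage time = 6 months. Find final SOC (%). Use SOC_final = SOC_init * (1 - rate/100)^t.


Monthly retention factor = 1 - 9.71/100 = 0.9029
Over 6 months: factor^6 = 0.5418
SOC_final = 80.99 * 0.5418 = 43.88%

43.88%


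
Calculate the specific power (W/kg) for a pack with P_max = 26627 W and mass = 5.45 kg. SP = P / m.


SP = P / m = 26627 / 5.45 = 4886 W/kg

4886 W/kg


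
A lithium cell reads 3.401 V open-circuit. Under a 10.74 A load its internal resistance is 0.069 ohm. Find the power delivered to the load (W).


Step 1: V_terminal = OCV - I*R = 3.401 - 10.74 * 0.069 = 2.6599 V
Step 2: P_out = V_terminal * I = 2.6599 * 10.74 = 28.57 W

28.57 W


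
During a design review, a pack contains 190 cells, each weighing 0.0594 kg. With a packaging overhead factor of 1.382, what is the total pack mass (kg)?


m_pack = n * m_cell * overhead = 190 * 0.0594 * 1.382 = 15.60 kg

15.60 kg


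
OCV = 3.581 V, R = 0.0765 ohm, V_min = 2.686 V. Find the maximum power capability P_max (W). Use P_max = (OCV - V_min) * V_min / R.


dV = OCV - V_min = 0.895 V (so I_max = dV / R)
P_max = dV * V_min / R = 0.895 * 2.686 / 0.0765 = 31.42 W

31.42 W


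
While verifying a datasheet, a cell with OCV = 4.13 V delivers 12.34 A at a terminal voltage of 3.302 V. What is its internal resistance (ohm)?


R = (OCV - V) / I = (4.13 - 3.302) / 12.34 = 0.06710 ohm

0.06710 ohm


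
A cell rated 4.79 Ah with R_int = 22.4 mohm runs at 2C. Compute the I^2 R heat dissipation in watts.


Convert: R = 22.4 mohm = 0.0224 ohm
Step 1: I = C_rate * capacity = 2 * 4.79 = 9.58 A
Step 2: Q = I^2 * R = 9.58^2 * 0.0224 = 91.776 * 0.0224 = 2.056 W

2.056 W


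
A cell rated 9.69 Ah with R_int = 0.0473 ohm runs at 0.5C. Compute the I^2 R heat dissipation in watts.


Step 1: I = C_rate * capacity = 0.5 * 9.69 = 4.845 A
Step 2: Q = I^2 * R = 4.845^2 * 0.0473 = 23.474 * 0.0473 = 1.110 W

1.110 W


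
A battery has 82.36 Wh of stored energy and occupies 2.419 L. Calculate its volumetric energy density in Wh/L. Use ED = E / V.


ED = E / V = 82.36 / 2.419 = 34.05 Wh/L

34.05 Wh/L


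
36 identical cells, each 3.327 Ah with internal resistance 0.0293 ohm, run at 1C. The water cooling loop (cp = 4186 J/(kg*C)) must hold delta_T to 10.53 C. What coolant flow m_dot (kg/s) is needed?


Step 1: I = 1 * 3.327 = 3.327 A
Step 2: Q_cell = I^2 * R = 3.327^2 * 0.0293 = 0.32432 W
Step 3: Q_total = 36 * 0.32432 = 11.676 W
Step 4: m_dot = Q_total / (cp * dT) = 11.676 / (4186 * 10.53) = 2.649e-04 kg/s

2.649e-04 kg/s


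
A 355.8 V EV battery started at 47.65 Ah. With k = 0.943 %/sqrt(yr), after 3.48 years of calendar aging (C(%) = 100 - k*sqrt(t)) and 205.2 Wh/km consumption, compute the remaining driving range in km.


Step 1: capacity retention = 100 - 0.943 * sqrt(3.48) = 100 - 0.943 * 1.8655 = 98.241%
Step 2: C_now = 47.65 * 98.241/100 = 46.812 Ah
Step 3: E_pack = V * C_now = 355.8 * 46.812 = 16656 Wh
Step 4: range = E_pack / consumption = 16656 / 205.2 = 81.17 km

81.17 km


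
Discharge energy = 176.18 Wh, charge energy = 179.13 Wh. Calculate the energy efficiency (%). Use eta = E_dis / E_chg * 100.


Round-trip efficiency = 176.18/179.13 * 100% = 98.35%

98.35%


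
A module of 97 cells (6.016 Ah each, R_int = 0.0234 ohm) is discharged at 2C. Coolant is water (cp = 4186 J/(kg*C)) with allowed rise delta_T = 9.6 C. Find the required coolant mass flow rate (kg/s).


Step 1: I = 2 * 6.016 = 12.032 A
Step 2: Q_cell = I^2 * R = 12.032^2 * 0.0234 = 3.3876 W
Step 3: Q_total = 97 * 3.3876 = 328.6 W
Step 4: m_dot = Q_total / (cp * dT) = 328.6 / (4186 * 9.6) = 0.008177 kg/s

0.008177 kg/s


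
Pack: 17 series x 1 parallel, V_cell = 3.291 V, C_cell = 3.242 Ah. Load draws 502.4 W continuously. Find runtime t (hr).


Step 1: E_pack = Ns * V_cell * Np * C_cell = 17 * 3.291 * 1 * 3.242 = 181.38 Wh
Step 2: t = E_pack / P = 181.38 / 502.4 = 0.3610 hr

0.3610 hr


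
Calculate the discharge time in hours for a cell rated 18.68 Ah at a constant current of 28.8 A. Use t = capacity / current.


t = capacity / current = 18.68 / 28.8 = 0.6486 hr

0.6486 hr


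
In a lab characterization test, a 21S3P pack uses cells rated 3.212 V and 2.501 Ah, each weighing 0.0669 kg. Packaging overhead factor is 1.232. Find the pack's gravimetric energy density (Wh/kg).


Step 1: V_pack = 21 * 3.212 = 67.452 V
Step 2: C_pack = 3 * 2.501 = 7.503 Ah
Step 3: E_pack = V_pack * C_pack = 67.452 * 7.503 = 506.09 Wh
Step 4: m_pack = 21 * 3 * 0.0669 * 1.232 = 5.1925 kg
Step 5: ED = E_pack / m_pack = 506.09 / 5.1925 = 97.47 Wh/kg

97.47 Wh/kg


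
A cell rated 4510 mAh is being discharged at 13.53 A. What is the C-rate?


Convert: capacity = 4510 mAh = 4.51 Ah
C_rate = I / capacity = 13.53 / 4.51 = 3C

3C


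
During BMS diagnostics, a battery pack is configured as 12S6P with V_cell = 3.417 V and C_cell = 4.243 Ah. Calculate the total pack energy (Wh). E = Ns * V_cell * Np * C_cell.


E = Ns * Vcell * Np * Ccell = 12 * 3.417 * 6 * 4.243 = 1044 Wh

1044 Wh


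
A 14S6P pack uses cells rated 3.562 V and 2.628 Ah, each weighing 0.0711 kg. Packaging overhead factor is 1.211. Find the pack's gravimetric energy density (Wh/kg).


Step 1: V_pack = 14 * 3.562 = 49.868 V
Step 2: C_pack = 6 * 2.628 = 15.768 Ah
Step 3: E_pack = V_pack * C_pack = 49.868 * 15.768 = 786.32 Wh
Step 4: m_pack = 14 * 6 * 0.0711 * 1.211 = 7.2326 kg
Step 5: ED = E_pack / m_pack = 786.32 / 7.2326 = 108.7 Wh/kg

108.7 Wh/kg


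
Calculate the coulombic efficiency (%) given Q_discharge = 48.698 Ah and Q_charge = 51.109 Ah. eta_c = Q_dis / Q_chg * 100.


Coulombic efficiency = 48.698/51.109 * 100% = 95.28%

95.28%


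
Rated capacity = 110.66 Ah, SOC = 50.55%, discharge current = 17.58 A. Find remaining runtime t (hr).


Step 1: remaining = SOC/100 * C_total = 50.55/100 * 110.66 = 55.939 Ah
Step 2: t = remaining / I = 55.939 / 17.58 = 3.182 hr

3.182 hr


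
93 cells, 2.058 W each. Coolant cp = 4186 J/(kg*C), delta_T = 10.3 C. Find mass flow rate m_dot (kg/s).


Q_total = 93 * 2.058 = 191.39 W
m_dot = Q_total / (cp * dT) = 191.39 / (4186 * 10.3) = 0.004439 kg/s

0.004439 kg/s


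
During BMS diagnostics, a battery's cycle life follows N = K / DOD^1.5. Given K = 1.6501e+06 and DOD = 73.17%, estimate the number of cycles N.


DOD^1.5 = 625.89
N = K / DOD^1.5 = 1.6501e+06 / 625.89 = 2636

2636 cycles


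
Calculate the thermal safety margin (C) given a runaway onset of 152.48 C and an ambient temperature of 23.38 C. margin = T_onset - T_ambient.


Safety margin = 152.48 C - 23.38 C = 129.1 C

129.1 C


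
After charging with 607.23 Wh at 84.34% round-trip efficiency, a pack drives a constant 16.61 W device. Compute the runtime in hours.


Step 1: E_discharge = eta/100 * E_charge = 84.34/100 * 607.23 = 512.14 Wh
Step 2: t = E_discharge / P = 512.14 / 16.61 = 30.83 hr

30.83 hr


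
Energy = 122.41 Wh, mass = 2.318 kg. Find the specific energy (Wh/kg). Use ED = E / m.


Specific energy = 122.41 Wh / 2.318 kg = 52.81 Wh/kg

52.81 Wh/kg


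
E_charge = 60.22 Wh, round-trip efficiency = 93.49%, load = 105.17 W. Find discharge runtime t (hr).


Step 1: E_discharge = eta/100 * E_charge = 93.49/100 * 60.22 = 56.3 Wh
Step 2: t = E_discharge / P = 56.3 / 105.17 = 0.5353 hr

0.5353 hr


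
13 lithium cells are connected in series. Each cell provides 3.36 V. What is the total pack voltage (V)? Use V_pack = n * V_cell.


V_pack = n * V_cell = 13 * 3.36 = 43.68 V

43.68 V


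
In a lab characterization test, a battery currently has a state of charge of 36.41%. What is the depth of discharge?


DOD = 100 - SOC = 100 - 36.41 = 63.59%

63.59%


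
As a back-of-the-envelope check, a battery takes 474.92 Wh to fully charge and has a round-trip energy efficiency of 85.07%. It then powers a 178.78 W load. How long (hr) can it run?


Step 1: E_discharge = eta/100 * E_charge = 85.07/100 * 474.92 = 404.01 Wh
Step 2: t = E_discharge / P = 404.01 / 178.78 = 2.260 hr

2.260 hr


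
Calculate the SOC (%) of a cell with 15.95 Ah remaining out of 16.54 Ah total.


SOC = (remaining / total) * 100 = (15.95 / 16.54) * 100 = 96.43%

96.43%


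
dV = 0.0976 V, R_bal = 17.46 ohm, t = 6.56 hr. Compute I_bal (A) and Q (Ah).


First, Ohm's law: I_bal = 0.0976 V / 17.46 ohm = 0.0055899 A
Then Q = I * t = 0.0055899 A * 6.56 hr = 0.03667 Ah

I=0.0055899 A, Q=0.03667 Ah


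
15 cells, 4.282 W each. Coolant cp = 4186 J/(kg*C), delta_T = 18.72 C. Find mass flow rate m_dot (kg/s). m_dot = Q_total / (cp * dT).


Step 1: Total heat Q = 15 * 4.282 W = 64.23 W
Step 2: denom = cp * dT = 4186 * 18.72 = 78362
Step 3: m_dot = 64.23 / 78362 = 8.197e-04 kg/s

8.197e-04 kg/s


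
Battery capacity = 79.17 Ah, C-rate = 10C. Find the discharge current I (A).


At 10C: I = 10 * 79.17 Ah = 791.7 A

791.7 A


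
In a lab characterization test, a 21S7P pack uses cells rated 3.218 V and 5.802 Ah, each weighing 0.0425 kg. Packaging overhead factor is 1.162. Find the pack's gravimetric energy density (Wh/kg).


Step 1: V_pack = 21 * 3.218 = 67.578 V
Step 2: C_pack = 7 * 5.802 = 40.614 Ah
Step 3: E_pack = V_pack * C_pack = 67.578 * 40.614 = 2744.6 Wh
Step 4: m_pack = 21 * 7 * 0.0425 * 1.162 = 7.2596 kg
Step 5: ED = E_pack / m_pack = 2744.6 / 7.2596 = 378.1 Wh/kg

378.1 Wh/kg


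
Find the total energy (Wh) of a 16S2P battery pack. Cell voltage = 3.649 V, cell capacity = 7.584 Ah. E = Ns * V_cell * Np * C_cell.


V_pack = 16 * 3.649 = 58.384 V
C_pack = 2 * 7.584 = 15.168 Ah
E = V_pack * C_pack = 58.384 * 15.168 = 885.6 Wh

885.6 Wh


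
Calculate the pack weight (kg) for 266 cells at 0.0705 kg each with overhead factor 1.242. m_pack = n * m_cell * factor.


Cell mass sum = 266 * 0.0705 = 18.753 kg
With overhead 1.242: m_pack = 18.753 * 1.242 = 23.29 kg

23.29 kg


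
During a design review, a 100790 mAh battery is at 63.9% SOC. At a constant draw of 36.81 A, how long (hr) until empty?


Convert: C_total = 100790 mAh = 100.79 Ah
Step 1: remaining = SOC/100 * C_total = 63.9/100 * 100.79 = 64.405 Ah
Step 2: t = remaining / I = 64.405 / 36.81 = 1.750 hr

1.750 hr


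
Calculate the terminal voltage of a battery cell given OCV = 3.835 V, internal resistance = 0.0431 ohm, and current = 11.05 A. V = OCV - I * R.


IR drop = 11.05 * 0.0431 = 0.47626 V
V = 3.835 - 0.47626 = 3.359 V

3.359 V


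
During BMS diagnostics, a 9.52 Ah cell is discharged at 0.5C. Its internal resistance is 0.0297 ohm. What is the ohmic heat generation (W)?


Step 1: I = C_rate * capacity = 0.5 * 9.52 = 4.76 A
Step 2: Q = I^2 * R = 4.76^2 * 0.0297 = 22.658 * 0.0297 = 0.6729 W

0.6729 W


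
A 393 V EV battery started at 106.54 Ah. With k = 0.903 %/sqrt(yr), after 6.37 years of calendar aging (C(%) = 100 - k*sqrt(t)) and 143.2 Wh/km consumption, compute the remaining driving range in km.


Step 1: capacity retention = 100 - 0.903 * sqrt(6.37) = 100 - 0.903 * 2.5239 = 97.721%
Step 2: C_now = 106.54 * 97.721/100 = 104.11 Ah
Step 3: E_pack = V * C_now = 393 * 104.11 = 40915 Wh
Step 4: range = E_pack / consumption = 40915 / 143.2 = 285.7 km

285.7 km


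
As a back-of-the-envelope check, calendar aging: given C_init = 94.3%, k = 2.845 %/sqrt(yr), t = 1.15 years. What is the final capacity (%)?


sqrt(t) = sqrt(1.15) = 1.0724
C_final = 94.3 - 2.845 * 1.0724 = 91.25%

91.25%


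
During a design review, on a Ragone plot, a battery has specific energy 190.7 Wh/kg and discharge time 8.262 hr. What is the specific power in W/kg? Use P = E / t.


P_specific = E / t = 190.7 / 8.262 = 23.08 W/kg

23.08 W/kg


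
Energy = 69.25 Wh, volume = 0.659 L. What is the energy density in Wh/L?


Volumetric ED = 69.25 Wh / 0.659 L = 105.1 Wh/L

105.1 Wh/L


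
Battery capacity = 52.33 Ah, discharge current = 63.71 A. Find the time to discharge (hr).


Runtime = 52.33 Ah / 63.71 A = 0.8214 hr

0.8214 hr


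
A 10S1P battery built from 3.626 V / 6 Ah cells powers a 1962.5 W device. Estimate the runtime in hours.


Step 1: E_pack = Ns * V_cell * Np * C_cell = 10 * 3.626 * 1 * 6 = 217.56 Wh
Step 2: t = E_pack / P = 217.56 / 1962.5 = 0.1109 hr

0.1109 hr


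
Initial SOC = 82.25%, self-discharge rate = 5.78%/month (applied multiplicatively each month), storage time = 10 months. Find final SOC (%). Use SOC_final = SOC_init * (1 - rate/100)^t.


decay = (1 - 5.78/100)^10 = 0.55135
SOC_final = 82.25 * 0.55135 = 45.35%

45.35%


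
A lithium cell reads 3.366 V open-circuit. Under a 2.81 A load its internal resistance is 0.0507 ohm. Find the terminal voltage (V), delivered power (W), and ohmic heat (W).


Step 1: V_terminal = OCV - I*R = 3.366 - 2.81 * 0.0507 = 3.2235 V
Step 2: P_out = V_terminal * I = 3.2235 * 2.81 = 9.058 W
Step 3: Q = I^2 * R = 2.81^2 * 0.0507 = 0.4003 W

V=3.2235 V, P=9.058 W, Q=0.4003 W


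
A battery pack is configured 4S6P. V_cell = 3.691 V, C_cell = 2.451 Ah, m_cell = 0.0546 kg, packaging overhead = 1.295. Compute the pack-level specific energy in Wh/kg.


Step 1: V_pack = 4 * 3.691 = 14.764 V
Step 2: C_pack = 6 * 2.451 = 14.706 Ah
Step 3: E_pack = V_pack * C_pack = 14.764 * 14.706 = 217.12 Wh
Step 4: m_pack = 4 * 6 * 0.0546 * 1.295 = 1.697 kg
Step 5: ED = E_pack / m_pack = 217.12 / 1.697 = 127.9 Wh/kg

127.9 Wh/kg
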